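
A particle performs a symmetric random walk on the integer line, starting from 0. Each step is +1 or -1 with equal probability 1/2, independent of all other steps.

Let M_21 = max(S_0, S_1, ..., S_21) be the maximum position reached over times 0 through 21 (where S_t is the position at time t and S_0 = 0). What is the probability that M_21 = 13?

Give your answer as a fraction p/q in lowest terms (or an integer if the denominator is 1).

Answer: 5985/2097152

Derivation:
Let M_21 = max(S_0,...,S_21). Use the reflection principle: for j ≥ 1, #{paths with M_21 ≥ j} = #{S_21 ≥ j} + #{S_21 ≥ j+1}.
By reflection, #{M_21 ≥ 13} = #{S_21 ≥ 13} + #{S_21 ≥ 14} = 7547 + 1562 = 9109.
#{M_21 ≥ 14} = #{S_21 ≥ 14} + #{S_21 ≥ 15} = 1562 + 1562 = 3124.
#{M_21 = 13} = 9109 - 3124 = 5985.
P(M_21 = 13) = 5985/2097152 = 5985/2097152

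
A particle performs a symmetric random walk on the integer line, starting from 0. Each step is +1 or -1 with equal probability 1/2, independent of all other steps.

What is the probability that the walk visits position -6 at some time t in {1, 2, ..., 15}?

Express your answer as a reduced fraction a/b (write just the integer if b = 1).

Answer: 1941/16384

Derivation:
Count via complement. Let g(t,s) = #length-t paths at position s with S_1..S_t all ≠ -6.
g(t,s) = g(t-1,s-1) + g(t-1,s+1) for s ≠ -6; g(t,-6) = 0.
t=0: g(0,0)=1
t=1: g(1,-1)=1 g(1,1)=1
t=2: g(2,-2)=1 g(2,0)=2 g(2,2)=1
t=3: g(3,-3)=1 g(3,-1)=3 g(3,1)=3 g(3,3)=1
t=4: g(4,-4)=1 g(4,-2)=4 g(4,0)=6 g(4,2)=4 g(4,4)=1
t=5: g(5,-5)=1 g(5,-3)=5 g(5,-1)=10 g(5,1)=10 g(5,3)=5 g(5,5)=1
t=6: g(6,-4)=6 g(6,-2)=15 g(6,0)=20 g(6,2)=15 g(6,4)=6 g(6,6)=1
t=7: g(7,-5)=6 g(7,-3)=21 g(7,-1)=35 g(7,1)=35 g(7,3)=21 g(7,5)=7 g(7,7)=1
t=8: g(8,-4)=27 g(8,-2)=56 g(8,0)=70 g(8,2)=56 g(8,4)=28 g(8,6)=8 g(8,8)=1
t=9: g(9,-5)=27 g(9,-3)=83 g(9,-1)=126 g(9,1)=126 g(9,3)=84 g(9,5)=36 g(9,7)=9 g(9,9)=1
t=10: g(10,-4)=110 g(10,-2)=209 g(10,0)=252 g(10,2)=210 g(10,4)=120 g(10,6)=45 g(10,8)=10 g(10,10)=1
t=11: g(11,-5)=110 g(11,-3)=319 g(11,-1)=461 g(11,1)=462 g(11,3)=330 g(11,5)=165 g(11,7)=55 g(11,9)=11 g(11,11)=1
t=12: g(12,-4)=429 g(12,-2)=780 g(12,0)=923 g(12,2)=792 g(12,4)=495 g(12,6)=220 g(12,8)=66 g(12,10)=12 g(12,12)=1
t=13: g(13,-5)=429 g(13,-3)=1209 g(13,-1)=1703 g(13,1)=1715 g(13,3)=1287 g(13,5)=715 g(13,7)=286 g(13,9)=78 g(13,11)=13 g(13,13)=1
t=14: g(14,-4)=1638 g(14,-2)=2912 g(14,0)=3418 g(14,2)=3002 g(14,4)=2002 g(14,6)=1001 g(14,8)=364 g(14,10)=91 g(14,12)=14 g(14,14)=1
t=15: g(15,-5)=1638 g(15,-3)=4550 g(15,-1)=6330 g(15,1)=6420 g(15,3)=5004 g(15,5)=3003 g(15,7)=1365 g(15,9)=455 g(15,11)=105 g(15,13)=15 g(15,15)=1
Paths never hitting -6: Σ_s g(15,s) = 28886
Paths hitting -6: 2^15 - 28886 = 3882
P = 3882/32768 = 1941/16384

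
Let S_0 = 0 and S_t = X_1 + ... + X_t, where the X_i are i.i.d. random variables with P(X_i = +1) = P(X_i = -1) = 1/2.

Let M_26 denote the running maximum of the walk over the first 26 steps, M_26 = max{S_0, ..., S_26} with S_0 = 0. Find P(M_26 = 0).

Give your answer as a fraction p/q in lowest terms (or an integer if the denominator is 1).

Answer: 1300075/8388608

Derivation:
Let M_26 = max(S_0,...,S_26). Use the reflection principle: for j ≥ 1, #{paths with M_26 ≥ j} = #{S_26 ≥ j} + #{S_26 ≥ j+1}.
P(M_26 ≥ 0) = 1 since S_0 = 0, so #{M_26 ≥ 0} = 67108864.
#{M_26 ≥ 1} = #{S_26 ≥ 1} + #{S_26 ≥ 2} = 28354132 + 28354132 = 56708264.
#{M_26 = 0} = 67108864 - 56708264 = 10400600.
P(M_26 = 0) = 10400600/67108864 = 1300075/8388608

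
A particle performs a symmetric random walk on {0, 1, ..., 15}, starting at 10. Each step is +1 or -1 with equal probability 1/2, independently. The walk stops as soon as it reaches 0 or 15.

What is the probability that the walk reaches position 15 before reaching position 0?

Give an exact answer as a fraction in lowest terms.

Answer: 2/3

Derivation:
Symmetric walk (p = 1/2): the harmonic-function argument gives P(hit 15 before 0 | start at 10) = a/N.
P = 10/15 = 2/3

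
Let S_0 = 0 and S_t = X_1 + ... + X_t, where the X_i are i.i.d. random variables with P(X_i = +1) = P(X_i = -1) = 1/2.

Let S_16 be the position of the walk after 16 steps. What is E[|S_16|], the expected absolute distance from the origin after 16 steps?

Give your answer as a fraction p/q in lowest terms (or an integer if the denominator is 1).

S_16 takes values m ≡ 0 (mod 2) with |m| ≤ 16; P(S_16=m) = C(16,(16+m)/2)/2^16.
Total paths: 2^16 = 65536
Distribution: P(S=-16)=1/65536, P(S=-14)=16/65536, P(S=-12)=120/65536, P(S=-10)=560/65536, P(S=-8)=1820/65536, P(S=-6)=4368/65536, P(S=-4)=8008/65536, P(S=-2)=11440/65536, P(S=0)=12870/65536, P(S=2)=11440/65536, P(S=4)=8008/65536, P(S=6)=4368/65536, P(S=8)=1820/65536, P(S=10)=560/65536, P(S=12)=120/65536, P(S=14)=16/65536, P(S=16)=1/65536
E[|S_16|] = Σ_m |m|·P(S_16=m) = 205920/65536 = 6435/2048

Answer: 6435/2048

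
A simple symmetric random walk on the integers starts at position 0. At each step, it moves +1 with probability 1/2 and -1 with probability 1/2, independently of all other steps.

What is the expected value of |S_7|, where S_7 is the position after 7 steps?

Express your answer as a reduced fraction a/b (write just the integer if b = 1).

Answer: 35/16

Derivation:
S_7 takes values m ≡ 1 (mod 2) with |m| ≤ 7; P(S_7=m) = C(7,(7+m)/2)/2^7.
Total paths: 2^7 = 128
Distribution: P(S=-7)=1/128, P(S=-5)=7/128, P(S=-3)=21/128, P(S=-1)=35/128, P(S=1)=35/128, P(S=3)=21/128, P(S=5)=7/128, P(S=7)=1/128
E[|S_7|] = Σ_m |m|·P(S_7=m) = 280/128 = 35/16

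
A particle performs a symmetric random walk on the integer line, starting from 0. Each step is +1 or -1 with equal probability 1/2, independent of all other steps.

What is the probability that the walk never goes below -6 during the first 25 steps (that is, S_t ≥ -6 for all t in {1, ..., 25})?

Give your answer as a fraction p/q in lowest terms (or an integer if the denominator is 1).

Answer: 27895895/33554432

Derivation:
Let f(t,s) = #length-t paths at position s with S_1..S_t all ≥ -6.
f(t,s) = f(t-1,s-1) + f(t-1,s+1) for s ≥ -6; f(t,s) = 0 for s < -6.
t=0: f(0,0)=1
t=1: f(1,-1)=1 f(1,1)=1
t=2: f(2,-2)=1 f(2,0)=2 f(2,2)=1
t=3: f(3,-3)=1 f(3,-1)=3 f(3,1)=3 f(3,3)=1
t=4: f(4,-4)=1 f(4,-2)=4 f(4,0)=6 f(4,2)=4 f(4,4)=1
t=5: f(5,-5)=1 f(5,-3)=5 f(5,-1)=10 f(5,1)=10 f(5,3)=5 f(5,5)=1
t=6: f(6,-6)=1 f(6,-4)=6 f(6,-2)=15 f(6,0)=20 f(6,2)=15 f(6,4)=6 f(6,6)=1
t=7: f(7,-5)=7 f(7,-3)=21 f(7,-1)=35 f(7,1)=35 f(7,3)=21 f(7,5)=7 f(7,7)=1
t=8: f(8,-6)=7 f(8,-4)=28 f(8,-2)=56 f(8,0)=70 f(8,2)=56 f(8,4)=28 f(8,6)=8 f(8,8)=1
t=9: f(9,-5)=35 f(9,-3)=84 f(9,-1)=126 f(9,1)=126 f(9,3)=84 f(9,5)=36 f(9,7)=9 f(9,9)=1
t=10: f(10,-6)=35 f(10,-4)=119 f(10,-2)=210 f(10,0)=252 f(10,2)=210 f(10,4)=120 f(10,6)=45 f(10,8)=10 f(10,10)=1
t=11: f(11,-5)=154 f(11,-3)=329 f(11,-1)=462 f(11,1)=462 f(11,3)=330 f(11,5)=165 f(11,7)=55 f(11,9)=11 f(11,11)=1
t=12: f(12,-6)=154 f(12,-4)=483 f(12,-2)=791 f(12,0)=924 f(12,2)=792 f(12,4)=495 f(12,6)=220 f(12,8)=66 f(12,10)=12 f(12,12)=1
t=13: f(13,-5)=637 f(13,-3)=1274 f(13,-1)=1715 f(13,1)=1716 f(13,3)=1287 f(13,5)=715 f(13,7)=286 f(13,9)=78 f(13,11)=13 f(13,13)=1
t=14: f(14,-6)=637 f(14,-4)=1911 f(14,-2)=2989 f(14,0)=3431 f(14,2)=3003 f(14,4)=2002 f(14,6)=1001 f(14,8)=364 f(14,10)=91 f(14,12)=14 f(14,14)=1
t=15: f(15,-5)=2548 f(15,-3)=4900 f(15,-1)=6420 f(15,1)=6434 f(15,3)=5005 f(15,5)=3003 f(15,7)=1365 f(15,9)=455 f(15,11)=105 f(15,13)=15 f(15,15)=1
t=16: f(16,-6)=2548 f(16,-4)=7448 f(16,-2)=11320 f(16,0)=12854 f(16,2)=11439 f(16,4)=8008 f(16,6)=4368 f(16,8)=1820 f(16,10)=560 f(16,12)=120 f(16,14)=16 f(16,16)=1
t=17: f(17,-5)=9996 f(17,-3)=18768 f(17,-1)=24174 f(17,1)=24293 f(17,3)=19447 f(17,5)=12376 f(17,7)=6188 f(17,9)=2380 f(17,11)=680 f(17,13)=136 f(17,15)=17 f(17,17)=1
t=18: f(18,-6)=9996 f(18,-4)=28764 f(18,-2)=42942 f(18,0)=48467 f(18,2)=43740 f(18,4)=31823 f(18,6)=18564 f(18,8)=8568 f(18,10)=3060 f(18,12)=816 f(18,14)=153 f(18,16)=18 f(18,18)=1
t=19: f(19,-5)=38760 f(19,-3)=71706 f(19,-1)=91409 f(19,1)=92207 f(19,3)=75563 f(19,5)=50387 f(19,7)=27132 f(19,9)=11628 f(19,11)=3876 f(19,13)=969 f(19,15)=171 f(19,17)=19 f(19,19)=1
t=20: f(20,-6)=38760 f(20,-4)=110466 f(20,-2)=163115 f(20,0)=183616 f(20,2)=167770 f(20,4)=125950 f(20,6)=77519 f(20,8)=38760 f(20,10)=15504 f(20,12)=4845 f(20,14)=1140 f(20,16)=190 f(20,18)=20 f(20,20)=1
t=21: f(21,-5)=149226 f(21,-3)=273581 f(21,-1)=346731 f(21,1)=351386 f(21,3)=293720 f(21,5)=203469 f(21,7)=116279 f(21,9)=54264 f(21,11)=20349 f(21,13)=5985 f(21,15)=1330 f(21,17)=210 f(21,19)=21 f(21,21)=1
t=22: f(22,-6)=149226 f(22,-4)=422807 f(22,-2)=620312 f(22,0)=698117 f(22,2)=645106 f(22,4)=497189 f(22,6)=319748 f(22,8)=170543 f(22,10)=74613 f(22,12)=26334 f(22,14)=7315 f(22,16)=1540 f(22,18)=231 f(22,20)=22 f(22,22)=1
t=23: f(23,-5)=572033 f(23,-3)=1043119 f(23,-1)=1318429 f(23,1)=1343223 f(23,3)=1142295 f(23,5)=816937 f(23,7)=490291 f(23,9)=245156 f(23,11)=100947 f(23,13)=33649 f(23,15)=8855 f(23,17)=1771 f(23,19)=253 f(23,21)=23 f(23,23)=1
t=24: f(24,-6)=572033 f(24,-4)=1615152 f(24,-2)=2361548 f(24,0)=2661652 f(24,2)=2485518 f(24,4)=1959232 f(24,6)=1307228 f(24,8)=735447 f(24,10)=346103 f(24,12)=134596 f(24,14)=42504 f(24,16)=10626 f(24,18)=2024 f(24,20)=276 f(24,22)=24 f(24,24)=1
t=25: f(25,-5)=2187185 f(25,-3)=3976700 f(25,-1)=5023200 f(25,1)=5147170 f(25,3)=4444750 f(25,5)=3266460 f(25,7)=2042675 f(25,9)=1081550 f(25,11)=480699 f(25,13)=177100 f(25,15)=53130 f(25,17)=12650 f(25,19)=2300 f(25,21)=300 f(25,23)=25 f(25,25)=1
Σ_s f(25,s) = 27895895
P = 27895895/33554432 = 27895895/33554432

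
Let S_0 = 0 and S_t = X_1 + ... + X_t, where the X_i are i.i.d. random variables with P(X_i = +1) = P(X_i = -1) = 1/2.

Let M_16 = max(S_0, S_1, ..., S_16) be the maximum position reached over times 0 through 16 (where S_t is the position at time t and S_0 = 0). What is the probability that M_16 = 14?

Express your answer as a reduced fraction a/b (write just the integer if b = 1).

Answer: 1/4096

Derivation:
Let M_16 = max(S_0,...,S_16). Use the reflection principle: for j ≥ 1, #{paths with M_16 ≥ j} = #{S_16 ≥ j} + #{S_16 ≥ j+1}.
By reflection, #{M_16 ≥ 14} = #{S_16 ≥ 14} + #{S_16 ≥ 15} = 17 + 1 = 18.
#{M_16 ≥ 15} = #{S_16 ≥ 15} + #{S_16 ≥ 16} = 1 + 1 = 2.
#{M_16 = 14} = 18 - 2 = 16.
P(M_16 = 14) = 16/65536 = 1/4096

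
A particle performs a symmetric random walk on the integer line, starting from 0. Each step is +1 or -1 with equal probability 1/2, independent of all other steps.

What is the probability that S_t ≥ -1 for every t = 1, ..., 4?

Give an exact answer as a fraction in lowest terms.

Let f(t,s) = #length-t paths at position s with S_1..S_t all ≥ -1.
f(t,s) = f(t-1,s-1) + f(t-1,s+1) for s ≥ -1; f(t,s) = 0 for s < -1.
t=0: f(0,0)=1
t=1: f(1,-1)=1 f(1,1)=1
t=2: f(2,0)=2 f(2,2)=1
t=3: f(3,-1)=2 f(3,1)=3 f(3,3)=1
t=4: f(4,0)=5 f(4,2)=4 f(4,4)=1
Σ_s f(4,s) = 10
P = 10/16 = 5/8

Answer: 5/8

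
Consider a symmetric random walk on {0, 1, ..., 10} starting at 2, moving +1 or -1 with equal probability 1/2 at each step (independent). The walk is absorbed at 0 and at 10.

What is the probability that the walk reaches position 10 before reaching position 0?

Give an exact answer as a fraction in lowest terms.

Symmetric walk (p = 1/2): the harmonic-function argument gives P(hit 10 before 0 | start at 2) = a/N.
P = 2/10 = 1/5

Answer: 1/5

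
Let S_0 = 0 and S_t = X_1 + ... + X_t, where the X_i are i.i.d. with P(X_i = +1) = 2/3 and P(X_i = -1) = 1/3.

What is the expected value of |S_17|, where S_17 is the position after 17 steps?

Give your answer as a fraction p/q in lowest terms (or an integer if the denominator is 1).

S_17 takes values m ≡ 1 (mod 2) with |m| ≤ 17; P(S_17=m) = C(17,(17+m)/2) · (2/3)^((17+m)/2) · (1/3)^((17-m)/2).
Distribution: P(S=-17)=1/129140163, P(S=-15)=34/129140163, P(S=-13)=544/129140163, P(S=-11)=5440/129140163, P(S=-9)=38080/129140163, P(S=-7)=198016/129140163, P(S=-5)=792064/129140163, P(S=-3)=2489344/129140163, P(S=-1)=6223360/129140163, P(S=1)=12446720/129140163, P(S=3)=19914752/129140163, P(S=5)=25346048/129140163, P(S=7)=25346048/129140163, P(S=9)=19496960/129140163, P(S=11)=11141120/129140163, P(S=13)=4456448/129140163, P(S=15)=1114112/129140163, P(S=17)=131072/129140163
E[|S_17|] = Σ_m |m|·P(S_17=m) = 85632247/14348907

Answer: 85632247/14348907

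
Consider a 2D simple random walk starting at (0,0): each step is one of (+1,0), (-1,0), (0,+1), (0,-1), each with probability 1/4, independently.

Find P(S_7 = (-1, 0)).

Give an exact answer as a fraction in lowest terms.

Let h be the number of horizontal steps (so 7-h are vertical). To end at (-1,0) need (h-1)/2 right-steps and ((7-h)+0)/2 up-steps.
Sum over h with 1 ≤ h ≤ 7, h ≡ 1 (mod 2), 7-h ≡ 0 (mod 2):
h=1: C(7,1)·C(1,0)·C(6,3) = 7·1·20 = 140
h=3: C(7,3)·C(3,1)·C(4,2) = 35·3·6 = 630
h=5: C(7,5)·C(5,2)·C(2,1) = 21·10·2 = 420
h=7: C(7,7)·C(7,3)·C(0,0) = 1·35·1 = 35
Total favorable: 1225
Total paths: 4^7 = 16384
P = 1225/16384 = 1225/16384

Answer: 1225/16384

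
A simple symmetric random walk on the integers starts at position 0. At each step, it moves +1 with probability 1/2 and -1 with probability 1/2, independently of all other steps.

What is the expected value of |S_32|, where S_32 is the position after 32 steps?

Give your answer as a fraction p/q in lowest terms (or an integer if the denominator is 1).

S_32 takes values m ≡ 0 (mod 2) with |m| ≤ 32; P(S_32=m) = C(32,(32+m)/2)/2^32.
Total paths: 2^32 = 4294967296
Distribution: P(S=-32)=1/4294967296, P(S=-30)=32/4294967296, P(S=-28)=496/4294967296, P(S=-26)=4960/4294967296, P(S=-24)=35960/4294967296, P(S=-22)=201376/4294967296, P(S=-20)=906192/4294967296, P(S=-18)=3365856/4294967296, P(S=-16)=10518300/4294967296, P(S=-14)=28048800/4294967296, P(S=-12)=64512240/4294967296, P(S=-10)=129024480/4294967296, P(S=-8)=225792840/4294967296, P(S=-6)=347373600/4294967296, P(S=-4)=471435600/4294967296, P(S=-2)=565722720/4294967296, P(S=0)=601080390/4294967296, P(S=2)=565722720/4294967296, P(S=4)=471435600/4294967296, P(S=6)=347373600/4294967296, P(S=8)=225792840/4294967296, P(S=10)=129024480/4294967296, P(S=12)=64512240/4294967296, P(S=14)=28048800/4294967296, P(S=16)=10518300/4294967296, P(S=18)=3365856/4294967296, P(S=20)=906192/4294967296, P(S=22)=201376/4294967296, P(S=24)=35960/4294967296, P(S=26)=4960/4294967296, P(S=28)=496/4294967296, P(S=30)=32/4294967296, P(S=32)=1/4294967296
E[|S_32|] = Σ_m |m|·P(S_32=m) = 19234572480/4294967296 = 300540195/67108864

Answer: 300540195/67108864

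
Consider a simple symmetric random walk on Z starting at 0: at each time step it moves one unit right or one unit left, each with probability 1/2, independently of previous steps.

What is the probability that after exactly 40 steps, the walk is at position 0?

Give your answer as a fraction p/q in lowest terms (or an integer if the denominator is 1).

Answer: 34461632205/274877906944

Derivation:
To return to 0 after 40 steps: need exactly 20 steps of +1 and 20 of -1.
Favorable paths: C(40,20) = 137846528820
Total paths: 2^40 = 1099511627776
P = 137846528820/1099511627776 = 34461632205/274877906944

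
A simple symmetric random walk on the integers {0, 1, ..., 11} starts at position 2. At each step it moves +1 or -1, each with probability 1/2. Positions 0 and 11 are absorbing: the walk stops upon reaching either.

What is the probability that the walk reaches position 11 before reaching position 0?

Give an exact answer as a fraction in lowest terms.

Symmetric walk (p = 1/2): the harmonic-function argument gives P(hit 11 before 0 | start at 2) = a/N.
P = 2/11 = 2/11

Answer: 2/11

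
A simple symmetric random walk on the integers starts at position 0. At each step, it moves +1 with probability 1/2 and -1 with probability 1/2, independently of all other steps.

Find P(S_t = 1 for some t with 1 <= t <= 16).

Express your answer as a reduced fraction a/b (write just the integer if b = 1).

Count via complement. Let g(t,s) = #length-t paths at position s with S_1..S_t all ≠ 1.
g(t,s) = g(t-1,s-1) + g(t-1,s+1) for s ≠ 1; g(t,1) = 0.
t=0: g(0,0)=1
t=1: g(1,-1)=1
t=2: g(2,-2)=1 g(2,0)=1
t=3: g(3,-3)=1 g(3,-1)=2
t=4: g(4,-4)=1 g(4,-2)=3 g(4,0)=2
t=5: g(5,-5)=1 g(5,-3)=4 g(5,-1)=5
t=6: g(6,-6)=1 g(6,-4)=5 g(6,-2)=9 g(6,0)=5
t=7: g(7,-7)=1 g(7,-5)=6 g(7,-3)=14 g(7,-1)=14
t=8: g(8,-8)=1 g(8,-6)=7 g(8,-4)=20 g(8,-2)=28 g(8,0)=14
t=9: g(9,-9)=1 g(9,-7)=8 g(9,-5)=27 g(9,-3)=48 g(9,-1)=42
t=10: g(10,-10)=1 g(10,-8)=9 g(10,-6)=35 g(10,-4)=75 g(10,-2)=90 g(10,0)=42
t=11: g(11,-11)=1 g(11,-9)=10 g(11,-7)=44 g(11,-5)=110 g(11,-3)=165 g(11,-1)=132
t=12: g(12,-12)=1 g(12,-10)=11 g(12,-8)=54 g(12,-6)=154 g(12,-4)=275 g(12,-2)=297 g(12,0)=132
t=13: g(13,-13)=1 g(13,-11)=12 g(13,-9)=65 g(13,-7)=208 g(13,-5)=429 g(13,-3)=572 g(13,-1)=429
t=14: g(14,-14)=1 g(14,-12)=13 g(14,-10)=77 g(14,-8)=273 g(14,-6)=637 g(14,-4)=1001 g(14,-2)=1001 g(14,0)=429
t=15: g(15,-15)=1 g(15,-13)=14 g(15,-11)=90 g(15,-9)=350 g(15,-7)=910 g(15,-5)=1638 g(15,-3)=2002 g(15,-1)=1430
t=16: g(16,-16)=1 g(16,-14)=15 g(16,-12)=104 g(16,-10)=440 g(16,-8)=1260 g(16,-6)=2548 g(16,-4)=3640 g(16,-2)=3432 g(16,0)=1430
Paths never hitting 1: Σ_s g(16,s) = 12870
Paths hitting 1: 2^16 - 12870 = 52666
P = 52666/65536 = 26333/32768

Answer: 26333/32768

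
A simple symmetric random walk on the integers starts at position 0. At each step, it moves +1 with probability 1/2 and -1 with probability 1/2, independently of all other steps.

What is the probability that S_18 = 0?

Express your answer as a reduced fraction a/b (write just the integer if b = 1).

To return to 0 after 18 steps: need exactly 9 steps of +1 and 9 of -1.
Favorable paths: C(18,9) = 48620
Total paths: 2^18 = 262144
P = 48620/262144 = 12155/65536

Answer: 12155/65536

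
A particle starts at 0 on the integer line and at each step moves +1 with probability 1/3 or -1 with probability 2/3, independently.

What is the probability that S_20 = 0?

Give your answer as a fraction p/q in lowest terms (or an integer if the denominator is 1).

Answer: 189190144/3486784401

Derivation:
To be at 0 after 20 steps: need exactly 10 steps of +1 and 10 of -1.
Number of such sequences: C(20,10) = 184756
Each has probability (1/3)^10 · (2/3)^10 = 1024/3486784401
P = 184756 · 1024/3486784401 = 189190144/3486784401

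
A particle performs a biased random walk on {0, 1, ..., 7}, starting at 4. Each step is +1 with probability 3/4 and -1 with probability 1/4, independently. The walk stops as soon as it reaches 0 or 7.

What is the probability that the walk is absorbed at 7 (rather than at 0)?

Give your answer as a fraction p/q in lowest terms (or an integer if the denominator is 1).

Answer: 1080/1093

Derivation:
Biased walk: p = 3/4, q = 1/4, r = q/p = 1/3
Gambler's ruin: P(hit 7 before 0 | start at 4) = (1 - r^a)/(1 - r^N)
r^4 = 1/81; r^7 = 1/2187
P = (1 - 1/81) / (1 - 1/2187) = 80/81 / 2186/2187 = 1080/1093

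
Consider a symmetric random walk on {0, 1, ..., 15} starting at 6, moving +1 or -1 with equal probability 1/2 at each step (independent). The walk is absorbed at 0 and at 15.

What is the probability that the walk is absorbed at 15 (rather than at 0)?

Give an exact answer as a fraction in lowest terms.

Answer: 2/5

Derivation:
Symmetric walk (p = 1/2): the harmonic-function argument gives P(hit 15 before 0 | start at 6) = a/N.
P = 6/15 = 2/5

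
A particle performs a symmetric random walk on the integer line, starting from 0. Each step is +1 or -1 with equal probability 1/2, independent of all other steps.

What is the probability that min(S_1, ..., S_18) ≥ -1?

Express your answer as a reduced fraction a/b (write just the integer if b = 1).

Answer: 46189/131072

Derivation:
Let f(t,s) = #length-t paths at position s with S_1..S_t all ≥ -1.
f(t,s) = f(t-1,s-1) + f(t-1,s+1) for s ≥ -1; f(t,s) = 0 for s < -1.
t=0: f(0,0)=1
t=1: f(1,-1)=1 f(1,1)=1
t=2: f(2,0)=2 f(2,2)=1
t=3: f(3,-1)=2 f(3,1)=3 f(3,3)=1
t=4: f(4,0)=5 f(4,2)=4 f(4,4)=1
t=5: f(5,-1)=5 f(5,1)=9 f(5,3)=5 f(5,5)=1
t=6: f(6,0)=14 f(6,2)=14 f(6,4)=6 f(6,6)=1
t=7: f(7,-1)=14 f(7,1)=28 f(7,3)=20 f(7,5)=7 f(7,7)=1
t=8: f(8,0)=42 f(8,2)=48 f(8,4)=27 f(8,6)=8 f(8,8)=1
t=9: f(9,-1)=42 f(9,1)=90 f(9,3)=75 f(9,5)=35 f(9,7)=9 f(9,9)=1
t=10: f(10,0)=132 f(10,2)=165 f(10,4)=110 f(10,6)=44 f(10,8)=10 f(10,10)=1
t=11: f(11,-1)=132 f(11,1)=297 f(11,3)=275 f(11,5)=154 f(11,7)=54 f(11,9)=11 f(11,11)=1
t=12: f(12,0)=429 f(12,2)=572 f(12,4)=429 f(12,6)=208 f(12,8)=65 f(12,10)=12 f(12,12)=1
t=13: f(13,-1)=429 f(13,1)=1001 f(13,3)=1001 f(13,5)=637 f(13,7)=273 f(13,9)=77 f(13,11)=13 f(13,13)=1
t=14: f(14,0)=1430 f(14,2)=2002 f(14,4)=1638 f(14,6)=910 f(14,8)=350 f(14,10)=90 f(14,12)=14 f(14,14)=1
t=15: f(15,-1)=1430 f(15,1)=3432 f(15,3)=3640 f(15,5)=2548 f(15,7)=1260 f(15,9)=440 f(15,11)=104 f(15,13)=15 f(15,15)=1
t=16: f(16,0)=4862 f(16,2)=7072 f(16,4)=6188 f(16,6)=3808 f(16,8)=1700 f(16,10)=544 f(16,12)=119 f(16,14)=16 f(16,16)=1
t=17: f(17,-1)=4862 f(17,1)=11934 f(17,3)=13260 f(17,5)=9996 f(17,7)=5508 f(17,9)=2244 f(17,11)=663 f(17,13)=135 f(17,15)=17 f(17,17)=1
t=18: f(18,0)=16796 f(18,2)=25194 f(18,4)=23256 f(18,6)=15504 f(18,8)=7752 f(18,10)=2907 f(18,12)=798 f(18,14)=152 f(18,16)=18 f(18,18)=1
Σ_s f(18,s) = 92378
P = 92378/262144 = 46189/131072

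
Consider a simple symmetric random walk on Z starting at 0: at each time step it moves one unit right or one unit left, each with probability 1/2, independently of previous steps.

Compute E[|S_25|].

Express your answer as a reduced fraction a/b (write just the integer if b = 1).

S_25 takes values m ≡ 1 (mod 2) with |m| ≤ 25; P(S_25=m) = C(25,(25+m)/2)/2^25.
Total paths: 2^25 = 33554432
Distribution: P(S=-25)=1/33554432, P(S=-23)=25/33554432, P(S=-21)=300/33554432, P(S=-19)=2300/33554432, P(S=-17)=12650/33554432, P(S=-15)=53130/33554432, P(S=-13)=177100/33554432, P(S=-11)=480700/33554432, P(S=-9)=1081575/33554432, P(S=-7)=2042975/33554432, P(S=-5)=3268760/33554432, P(S=-3)=4457400/33554432, P(S=-1)=5200300/33554432, P(S=1)=5200300/33554432, P(S=3)=4457400/33554432, P(S=5)=3268760/33554432, P(S=7)=2042975/33554432, P(S=9)=1081575/33554432, P(S=11)=480700/33554432, P(S=13)=177100/33554432, P(S=15)=53130/33554432, P(S=17)=12650/33554432, P(S=19)=2300/33554432, P(S=21)=300/33554432, P(S=23)=25/33554432, P(S=25)=1/33554432
E[|S_25|] = Σ_m |m|·P(S_25=m) = 135207800/33554432 = 16900975/4194304

Answer: 16900975/4194304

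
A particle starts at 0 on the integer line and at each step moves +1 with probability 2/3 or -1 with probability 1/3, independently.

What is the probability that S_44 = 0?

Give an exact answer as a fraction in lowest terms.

To be at 0 after 44 steps: need exactly 22 steps of +1 and 22 of -1.
Number of such sequences: C(44,22) = 2104098963720
Each has probability (2/3)^22 · (1/3)^22 = 4194304/984770902183611232881
P = 2104098963720 · 4194304/984770902183611232881 = 2941743566642216960/328256967394537077627

Answer: 2941743566642216960/328256967394537077627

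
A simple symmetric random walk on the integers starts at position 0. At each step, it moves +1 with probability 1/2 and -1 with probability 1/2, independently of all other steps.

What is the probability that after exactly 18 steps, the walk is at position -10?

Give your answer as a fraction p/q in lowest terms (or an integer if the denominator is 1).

To reach position -10 after 18 steps: need 4 steps of +1 and 14 of -1.
Favorable paths: C(18,4) = 3060
Total paths: 2^18 = 262144
P = 3060/262144 = 765/65536

Answer: 765/65536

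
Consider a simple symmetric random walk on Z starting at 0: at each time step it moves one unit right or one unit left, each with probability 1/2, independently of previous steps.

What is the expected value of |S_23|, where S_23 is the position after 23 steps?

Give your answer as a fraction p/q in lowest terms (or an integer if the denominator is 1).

S_23 takes values m ≡ 1 (mod 2) with |m| ≤ 23; P(S_23=m) = C(23,(23+m)/2)/2^23.
Total paths: 2^23 = 8388608
Distribution: P(S=-23)=1/8388608, P(S=-21)=23/8388608, P(S=-19)=253/8388608, P(S=-17)=1771/8388608, P(S=-15)=8855/8388608, P(S=-13)=33649/8388608, P(S=-11)=100947/8388608, P(S=-9)=245157/8388608, P(S=-7)=490314/8388608, P(S=-5)=817190/8388608, P(S=-3)=1144066/8388608, P(S=-1)=1352078/8388608, P(S=1)=1352078/8388608, P(S=3)=1144066/8388608, P(S=5)=817190/8388608, P(S=7)=490314/8388608, P(S=9)=245157/8388608, P(S=11)=100947/8388608, P(S=13)=33649/8388608, P(S=15)=8855/8388608, P(S=17)=1771/8388608, P(S=19)=253/8388608, P(S=21)=23/8388608, P(S=23)=1/8388608
E[|S_23|] = Σ_m |m|·P(S_23=m) = 32449872/8388608 = 2028117/524288

Answer: 2028117/524288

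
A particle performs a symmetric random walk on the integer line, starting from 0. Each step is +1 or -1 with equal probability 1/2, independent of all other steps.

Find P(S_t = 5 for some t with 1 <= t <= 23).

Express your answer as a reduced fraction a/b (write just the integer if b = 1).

Answer: 1289565/4194304

Derivation:
Count via complement. Let g(t,s) = #length-t paths at position s with S_1..S_t all ≠ 5.
g(t,s) = g(t-1,s-1) + g(t-1,s+1) for s ≠ 5; g(t,5) = 0.
t=0: g(0,0)=1
t=1: g(1,-1)=1 g(1,1)=1
t=2: g(2,-2)=1 g(2,0)=2 g(2,2)=1
t=3: g(3,-3)=1 g(3,-1)=3 g(3,1)=3 g(3,3)=1
t=4: g(4,-4)=1 g(4,-2)=4 g(4,0)=6 g(4,2)=4 g(4,4)=1
t=5: g(5,-5)=1 g(5,-3)=5 g(5,-1)=10 g(5,1)=10 g(5,3)=5
t=6: g(6,-6)=1 g(6,-4)=6 g(6,-2)=15 g(6,0)=20 g(6,2)=15 g(6,4)=5
t=7: g(7,-7)=1 g(7,-5)=7 g(7,-3)=21 g(7,-1)=35 g(7,1)=35 g(7,3)=20
t=8: g(8,-8)=1 g(8,-6)=8 g(8,-4)=28 g(8,-2)=56 g(8,0)=70 g(8,2)=55 g(8,4)=20
t=9: g(9,-9)=1 g(9,-7)=9 g(9,-5)=36 g(9,-3)=84 g(9,-1)=126 g(9,1)=125 g(9,3)=75
t=10: g(10,-10)=1 g(10,-8)=10 g(10,-6)=45 g(10,-4)=120 g(10,-2)=210 g(10,0)=251 g(10,2)=200 g(10,4)=75
t=11: g(11,-11)=1 g(11,-9)=11 g(11,-7)=55 g(11,-5)=165 g(11,-3)=330 g(11,-1)=461 g(11,1)=451 g(11,3)=275
t=12: g(12,-12)=1 g(12,-10)=12 g(12,-8)=66 g(12,-6)=220 g(12,-4)=495 g(12,-2)=791 g(12,0)=912 g(12,2)=726 g(12,4)=275
t=13: g(13,-13)=1 g(13,-11)=13 g(13,-9)=78 g(13,-7)=286 g(13,-5)=715 g(13,-3)=1286 g(13,-1)=1703 g(13,1)=1638 g(13,3)=1001
t=14: g(14,-14)=1 g(14,-12)=14 g(14,-10)=91 g(14,-8)=364 g(14,-6)=1001 g(14,-4)=2001 g(14,-2)=2989 g(14,0)=3341 g(14,2)=2639 g(14,4)=1001
t=15: g(15,-15)=1 g(15,-13)=15 g(15,-11)=105 g(15,-9)=455 g(15,-7)=1365 g(15,-5)=3002 g(15,-3)=4990 g(15,-1)=6330 g(15,1)=5980 g(15,3)=3640
t=16: g(16,-16)=1 g(16,-14)=16 g(16,-12)=120 g(16,-10)=560 g(16,-8)=1820 g(16,-6)=4367 g(16,-4)=7992 g(16,-2)=11320 g(16,0)=12310 g(16,2)=9620 g(16,4)=3640
t=17: g(17,-17)=1 g(17,-15)=17 g(17,-13)=136 g(17,-11)=680 g(17,-9)=2380 g(17,-7)=6187 g(17,-5)=12359 g(17,-3)=19312 g(17,-1)=23630 g(17,1)=21930 g(17,3)=13260
t=18: g(18,-18)=1 g(18,-16)=18 g(18,-14)=153 g(18,-12)=816 g(18,-10)=3060 g(18,-8)=8567 g(18,-6)=18546 g(18,-4)=31671 g(18,-2)=42942 g(18,0)=45560 g(18,2)=35190 g(18,4)=13260
t=19: g(19,-19)=1 g(19,-17)=19 g(19,-15)=171 g(19,-13)=969 g(19,-11)=3876 g(19,-9)=11627 g(19,-7)=27113 g(19,-5)=50217 g(19,-3)=74613 g(19,-1)=88502 g(19,1)=80750 g(19,3)=48450
t=20: g(20,-20)=1 g(20,-18)=20 g(20,-16)=190 g(20,-14)=1140 g(20,-12)=4845 g(20,-10)=15503 g(20,-8)=38740 g(20,-6)=77330 g(20,-4)=124830 g(20,-2)=163115 g(20,0)=169252 g(20,2)=129200 g(20,4)=48450
t=21: g(21,-21)=1 g(21,-19)=21 g(21,-17)=210 g(21,-15)=1330 g(21,-13)=5985 g(21,-11)=20348 g(21,-9)=54243 g(21,-7)=116070 g(21,-5)=202160 g(21,-3)=287945 g(21,-1)=332367 g(21,1)=298452 g(21,3)=177650
t=22: g(22,-22)=1 g(22,-20)=22 g(22,-18)=231 g(22,-16)=1540 g(22,-14)=7315 g(22,-12)=26333 g(22,-10)=74591 g(22,-8)=170313 g(22,-6)=318230 g(22,-4)=490105 g(22,-2)=620312 g(22,0)=630819 g(22,2)=476102 g(22,4)=177650
t=23: g(23,-23)=1 g(23,-21)=23 g(23,-19)=253 g(23,-17)=1771 g(23,-15)=8855 g(23,-13)=33648 g(23,-11)=100924 g(23,-9)=244904 g(23,-7)=488543 g(23,-5)=808335 g(23,-3)=1110417 g(23,-1)=1251131 g(23,1)=1106921 g(23,3)=653752
Paths never hitting 5: Σ_s g(23,s) = 5809478
Paths hitting 5: 2^23 - 5809478 = 2579130
P = 2579130/8388608 = 1289565/4194304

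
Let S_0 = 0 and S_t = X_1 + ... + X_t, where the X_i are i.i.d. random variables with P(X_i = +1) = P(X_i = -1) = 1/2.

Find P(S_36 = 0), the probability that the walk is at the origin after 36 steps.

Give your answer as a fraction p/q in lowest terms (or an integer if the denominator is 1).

To return to 0 after 36 steps: need exactly 18 steps of +1 and 18 of -1.
Favorable paths: C(36,18) = 9075135300
Total paths: 2^36 = 68719476736
P = 9075135300/68719476736 = 2268783825/17179869184

Answer: 2268783825/17179869184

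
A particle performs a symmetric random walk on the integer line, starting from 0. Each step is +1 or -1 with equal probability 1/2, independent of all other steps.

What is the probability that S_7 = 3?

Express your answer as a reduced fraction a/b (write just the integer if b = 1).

Answer: 21/128

Derivation:
To reach position 3 after 7 steps: need 5 steps of +1 and 2 of -1.
Favorable paths: C(7,5) = 21
Total paths: 2^7 = 128
P = 21/128 = 21/128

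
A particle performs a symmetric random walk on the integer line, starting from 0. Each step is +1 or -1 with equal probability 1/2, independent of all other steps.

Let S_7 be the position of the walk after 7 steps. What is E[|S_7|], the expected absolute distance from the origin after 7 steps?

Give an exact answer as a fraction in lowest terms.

S_7 takes values m ≡ 1 (mod 2) with |m| ≤ 7; P(S_7=m) = C(7,(7+m)/2)/2^7.
Total paths: 2^7 = 128
Distribution: P(S=-7)=1/128, P(S=-5)=7/128, P(S=-3)=21/128, P(S=-1)=35/128, P(S=1)=35/128, P(S=3)=21/128, P(S=5)=7/128, P(S=7)=1/128
E[|S_7|] = Σ_m |m|·P(S_7=m) = 280/128 = 35/16

Answer: 35/16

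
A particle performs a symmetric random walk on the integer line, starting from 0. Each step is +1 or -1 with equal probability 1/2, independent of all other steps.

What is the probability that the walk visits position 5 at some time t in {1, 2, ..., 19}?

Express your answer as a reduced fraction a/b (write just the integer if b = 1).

Count via complement. Let g(t,s) = #length-t paths at position s with S_1..S_t all ≠ 5.
g(t,s) = g(t-1,s-1) + g(t-1,s+1) for s ≠ 5; g(t,5) = 0.
t=0: g(0,0)=1
t=1: g(1,-1)=1 g(1,1)=1
t=2: g(2,-2)=1 g(2,0)=2 g(2,2)=1
t=3: g(3,-3)=1 g(3,-1)=3 g(3,1)=3 g(3,3)=1
t=4: g(4,-4)=1 g(4,-2)=4 g(4,0)=6 g(4,2)=4 g(4,4)=1
t=5: g(5,-5)=1 g(5,-3)=5 g(5,-1)=10 g(5,1)=10 g(5,3)=5
t=6: g(6,-6)=1 g(6,-4)=6 g(6,-2)=15 g(6,0)=20 g(6,2)=15 g(6,4)=5
t=7: g(7,-7)=1 g(7,-5)=7 g(7,-3)=21 g(7,-1)=35 g(7,1)=35 g(7,3)=20
t=8: g(8,-8)=1 g(8,-6)=8 g(8,-4)=28 g(8,-2)=56 g(8,0)=70 g(8,2)=55 g(8,4)=20
t=9: g(9,-9)=1 g(9,-7)=9 g(9,-5)=36 g(9,-3)=84 g(9,-1)=126 g(9,1)=125 g(9,3)=75
t=10: g(10,-10)=1 g(10,-8)=10 g(10,-6)=45 g(10,-4)=120 g(10,-2)=210 g(10,0)=251 g(10,2)=200 g(10,4)=75
t=11: g(11,-11)=1 g(11,-9)=11 g(11,-7)=55 g(11,-5)=165 g(11,-3)=330 g(11,-1)=461 g(11,1)=451 g(11,3)=275
t=12: g(12,-12)=1 g(12,-10)=12 g(12,-8)=66 g(12,-6)=220 g(12,-4)=495 g(12,-2)=791 g(12,0)=912 g(12,2)=726 g(12,4)=275
t=13: g(13,-13)=1 g(13,-11)=13 g(13,-9)=78 g(13,-7)=286 g(13,-5)=715 g(13,-3)=1286 g(13,-1)=1703 g(13,1)=1638 g(13,3)=1001
t=14: g(14,-14)=1 g(14,-12)=14 g(14,-10)=91 g(14,-8)=364 g(14,-6)=1001 g(14,-4)=2001 g(14,-2)=2989 g(14,0)=3341 g(14,2)=2639 g(14,4)=1001
t=15: g(15,-15)=1 g(15,-13)=15 g(15,-11)=105 g(15,-9)=455 g(15,-7)=1365 g(15,-5)=3002 g(15,-3)=4990 g(15,-1)=6330 g(15,1)=5980 g(15,3)=3640
t=16: g(16,-16)=1 g(16,-14)=16 g(16,-12)=120 g(16,-10)=560 g(16,-8)=1820 g(16,-6)=4367 g(16,-4)=7992 g(16,-2)=11320 g(16,0)=12310 g(16,2)=9620 g(16,4)=3640
t=17: g(17,-17)=1 g(17,-15)=17 g(17,-13)=136 g(17,-11)=680 g(17,-9)=2380 g(17,-7)=6187 g(17,-5)=12359 g(17,-3)=19312 g(17,-1)=23630 g(17,1)=21930 g(17,3)=13260
t=18: g(18,-18)=1 g(18,-16)=18 g(18,-14)=153 g(18,-12)=816 g(18,-10)=3060 g(18,-8)=8567 g(18,-6)=18546 g(18,-4)=31671 g(18,-2)=42942 g(18,0)=45560 g(18,2)=35190 g(18,4)=13260
t=19: g(19,-19)=1 g(19,-17)=19 g(19,-15)=171 g(19,-13)=969 g(19,-11)=3876 g(19,-9)=11627 g(19,-7)=27113 g(19,-5)=50217 g(19,-3)=74613 g(19,-1)=88502 g(19,1)=80750 g(19,3)=48450
Paths never hitting 5: Σ_s g(19,s) = 386308
Paths hitting 5: 2^19 - 386308 = 137980
P = 137980/524288 = 34495/131072

Answer: 34495/131072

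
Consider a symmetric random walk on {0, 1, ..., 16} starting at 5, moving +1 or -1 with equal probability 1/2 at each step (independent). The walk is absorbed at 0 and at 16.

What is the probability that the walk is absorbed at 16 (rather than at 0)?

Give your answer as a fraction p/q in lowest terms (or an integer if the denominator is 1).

Answer: 5/16

Derivation:
Symmetric walk (p = 1/2): the harmonic-function argument gives P(hit 16 before 0 | start at 5) = a/N.
P = 5/16 = 5/16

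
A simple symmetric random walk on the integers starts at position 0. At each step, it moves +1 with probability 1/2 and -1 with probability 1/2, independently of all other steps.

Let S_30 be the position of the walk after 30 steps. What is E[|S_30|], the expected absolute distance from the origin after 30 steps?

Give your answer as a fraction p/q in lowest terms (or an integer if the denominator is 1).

S_30 takes values m ≡ 0 (mod 2) with |m| ≤ 30; P(S_30=m) = C(30,(30+m)/2)/2^30.
Total paths: 2^30 = 1073741824
Distribution: P(S=-30)=1/1073741824, P(S=-28)=30/1073741824, P(S=-26)=435/1073741824, P(S=-24)=4060/1073741824, P(S=-22)=27405/1073741824, P(S=-20)=142506/1073741824, P(S=-18)=593775/1073741824, P(S=-16)=2035800/1073741824, P(S=-14)=5852925/1073741824, P(S=-12)=14307150/1073741824, P(S=-10)=30045015/1073741824, P(S=-8)=54627300/1073741824, P(S=-6)=86493225/1073741824, P(S=-4)=119759850/1073741824, P(S=-2)=145422675/1073741824, P(S=0)=155117520/1073741824, P(S=2)=145422675/1073741824, P(S=4)=119759850/1073741824, P(S=6)=86493225/1073741824, P(S=8)=54627300/1073741824, P(S=10)=30045015/1073741824, P(S=12)=14307150/1073741824, P(S=14)=5852925/1073741824, P(S=16)=2035800/1073741824, P(S=18)=593775/1073741824, P(S=20)=142506/1073741824, P(S=22)=27405/1073741824, P(S=24)=4060/1073741824, P(S=26)=435/1073741824, P(S=28)=30/1073741824, P(S=30)=1/1073741824
E[|S_30|] = Σ_m |m|·P(S_30=m) = 4653525600/1073741824 = 145422675/33554432

Answer: 145422675/33554432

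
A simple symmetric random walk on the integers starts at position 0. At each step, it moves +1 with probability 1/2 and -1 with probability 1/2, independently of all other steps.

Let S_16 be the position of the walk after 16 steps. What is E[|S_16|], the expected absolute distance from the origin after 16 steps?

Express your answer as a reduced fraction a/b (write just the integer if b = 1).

S_16 takes values m ≡ 0 (mod 2) with |m| ≤ 16; P(S_16=m) = C(16,(16+m)/2)/2^16.
Total paths: 2^16 = 65536
Distribution: P(S=-16)=1/65536, P(S=-14)=16/65536, P(S=-12)=120/65536, P(S=-10)=560/65536, P(S=-8)=1820/65536, P(S=-6)=4368/65536, P(S=-4)=8008/65536, P(S=-2)=11440/65536, P(S=0)=12870/65536, P(S=2)=11440/65536, P(S=4)=8008/65536, P(S=6)=4368/65536, P(S=8)=1820/65536, P(S=10)=560/65536, P(S=12)=120/65536, P(S=14)=16/65536, P(S=16)=1/65536
E[|S_16|] = Σ_m |m|·P(S_16=m) = 205920/65536 = 6435/2048

Answer: 6435/2048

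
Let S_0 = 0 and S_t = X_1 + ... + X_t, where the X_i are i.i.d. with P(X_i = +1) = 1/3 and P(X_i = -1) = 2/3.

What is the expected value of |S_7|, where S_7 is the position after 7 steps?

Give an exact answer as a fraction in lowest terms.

S_7 takes values m ≡ 1 (mod 2) with |m| ≤ 7; P(S_7=m) = C(7,(7+m)/2) · (1/3)^((7+m)/2) · (2/3)^((7-m)/2).
Distribution: P(S=-7)=128/2187, P(S=-5)=448/2187, P(S=-3)=224/729, P(S=-1)=560/2187, P(S=1)=280/2187, P(S=3)=28/729, P(S=5)=14/2187, P(S=7)=1/2187
E[|S_7|] = Σ_m |m|·P(S_7=m) = 2107/729

Answer: 2107/729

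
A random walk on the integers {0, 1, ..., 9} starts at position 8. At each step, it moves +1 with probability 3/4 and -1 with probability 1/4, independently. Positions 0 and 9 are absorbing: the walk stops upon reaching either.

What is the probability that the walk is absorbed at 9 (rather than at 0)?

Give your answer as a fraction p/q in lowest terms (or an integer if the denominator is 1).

Answer: 9840/9841

Derivation:
Biased walk: p = 3/4, q = 1/4, r = q/p = 1/3
Gambler's ruin: P(hit 9 before 0 | start at 8) = (1 - r^a)/(1 - r^N)
r^8 = 1/6561; r^9 = 1/19683
P = (1 - 1/6561) / (1 - 1/19683) = 6560/6561 / 19682/19683 = 9840/9841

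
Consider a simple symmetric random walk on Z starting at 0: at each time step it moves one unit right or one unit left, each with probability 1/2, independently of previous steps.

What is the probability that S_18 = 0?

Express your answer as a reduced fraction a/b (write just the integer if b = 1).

To return to 0 after 18 steps: need exactly 9 steps of +1 and 9 of -1.
Favorable paths: C(18,9) = 48620
Total paths: 2^18 = 262144
P = 48620/262144 = 12155/65536

Answer: 12155/65536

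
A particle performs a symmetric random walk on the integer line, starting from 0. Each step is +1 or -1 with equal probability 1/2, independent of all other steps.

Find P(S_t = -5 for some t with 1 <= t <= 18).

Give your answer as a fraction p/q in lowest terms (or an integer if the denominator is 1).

Answer: 7795/32768

Derivation:
Count via complement. Let g(t,s) = #length-t paths at position s with S_1..S_t all ≠ -5.
g(t,s) = g(t-1,s-1) + g(t-1,s+1) for s ≠ -5; g(t,-5) = 0.
t=0: g(0,0)=1
t=1: g(1,-1)=1 g(1,1)=1
t=2: g(2,-2)=1 g(2,0)=2 g(2,2)=1
t=3: g(3,-3)=1 g(3,-1)=3 g(3,1)=3 g(3,3)=1
t=4: g(4,-4)=1 g(4,-2)=4 g(4,0)=6 g(4,2)=4 g(4,4)=1
t=5: g(5,-3)=5 g(5,-1)=10 g(5,1)=10 g(5,3)=5 g(5,5)=1
t=6: g(6,-4)=5 g(6,-2)=15 g(6,0)=20 g(6,2)=15 g(6,4)=6 g(6,6)=1
t=7: g(7,-3)=20 g(7,-1)=35 g(7,1)=35 g(7,3)=21 g(7,5)=7 g(7,7)=1
t=8: g(8,-4)=20 g(8,-2)=55 g(8,0)=70 g(8,2)=56 g(8,4)=28 g(8,6)=8 g(8,8)=1
t=9: g(9,-3)=75 g(9,-1)=125 g(9,1)=126 g(9,3)=84 g(9,5)=36 g(9,7)=9 g(9,9)=1
t=10: g(10,-4)=75 g(10,-2)=200 g(10,0)=251 g(10,2)=210 g(10,4)=120 g(10,6)=45 g(10,8)=10 g(10,10)=1
t=11: g(11,-3)=275 g(11,-1)=451 g(11,1)=461 g(11,3)=330 g(11,5)=165 g(11,7)=55 g(11,9)=11 g(11,11)=1
t=12: g(12,-4)=275 g(12,-2)=726 g(12,0)=912 g(12,2)=791 g(12,4)=495 g(12,6)=220 g(12,8)=66 g(12,10)=12 g(12,12)=1
t=13: g(13,-3)=1001 g(13,-1)=1638 g(13,1)=1703 g(13,3)=1286 g(13,5)=715 g(13,7)=286 g(13,9)=78 g(13,11)=13 g(13,13)=1
t=14: g(14,-4)=1001 g(14,-2)=2639 g(14,0)=3341 g(14,2)=2989 g(14,4)=2001 g(14,6)=1001 g(14,8)=364 g(14,10)=91 g(14,12)=14 g(14,14)=1
t=15: g(15,-3)=3640 g(15,-1)=5980 g(15,1)=6330 g(15,3)=4990 g(15,5)=3002 g(15,7)=1365 g(15,9)=455 g(15,11)=105 g(15,13)=15 g(15,15)=1
t=16: g(16,-4)=3640 g(16,-2)=9620 g(16,0)=12310 g(16,2)=11320 g(16,4)=7992 g(16,6)=4367 g(16,8)=1820 g(16,10)=560 g(16,12)=120 g(16,14)=16 g(16,16)=1
t=17: g(17,-3)=13260 g(17,-1)=21930 g(17,1)=23630 g(17,3)=19312 g(17,5)=12359 g(17,7)=6187 g(17,9)=2380 g(17,11)=680 g(17,13)=136 g(17,15)=17 g(17,17)=1
t=18: g(18,-4)=13260 g(18,-2)=35190 g(18,0)=45560 g(18,2)=42942 g(18,4)=31671 g(18,6)=18546 g(18,8)=8567 g(18,10)=3060 g(18,12)=816 g(18,14)=153 g(18,16)=18 g(18,18)=1
Paths never hitting -5: Σ_s g(18,s) = 199784
Paths hitting -5: 2^18 - 199784 = 62360
P = 62360/262144 = 7795/32768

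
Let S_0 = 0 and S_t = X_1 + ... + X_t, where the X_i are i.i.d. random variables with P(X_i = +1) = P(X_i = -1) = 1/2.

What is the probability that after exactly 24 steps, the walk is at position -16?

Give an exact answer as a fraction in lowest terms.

Answer: 5313/8388608

Derivation:
To reach position -16 after 24 steps: need 4 steps of +1 and 20 of -1.
Favorable paths: C(24,4) = 10626
Total paths: 2^24 = 16777216
P = 10626/16777216 = 5313/8388608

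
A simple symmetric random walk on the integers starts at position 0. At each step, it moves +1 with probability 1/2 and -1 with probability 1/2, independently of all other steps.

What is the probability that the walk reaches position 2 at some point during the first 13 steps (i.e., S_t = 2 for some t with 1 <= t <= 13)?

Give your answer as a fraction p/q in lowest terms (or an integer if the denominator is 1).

Count via complement. Let g(t,s) = #length-t paths at position s with S_1..S_t all ≠ 2.
g(t,s) = g(t-1,s-1) + g(t-1,s+1) for s ≠ 2; g(t,2) = 0.
t=0: g(0,0)=1
t=1: g(1,-1)=1 g(1,1)=1
t=2: g(2,-2)=1 g(2,0)=2
t=3: g(3,-3)=1 g(3,-1)=3 g(3,1)=2
t=4: g(4,-4)=1 g(4,-2)=4 g(4,0)=5
t=5: g(5,-5)=1 g(5,-3)=5 g(5,-1)=9 g(5,1)=5
t=6: g(6,-6)=1 g(6,-4)=6 g(6,-2)=14 g(6,0)=14
t=7: g(7,-7)=1 g(7,-5)=7 g(7,-3)=20 g(7,-1)=28 g(7,1)=14
t=8: g(8,-8)=1 g(8,-6)=8 g(8,-4)=27 g(8,-2)=48 g(8,0)=42
t=9: g(9,-9)=1 g(9,-7)=9 g(9,-5)=35 g(9,-3)=75 g(9,-1)=90 g(9,1)=42
t=10: g(10,-10)=1 g(10,-8)=10 g(10,-6)=44 g(10,-4)=110 g(10,-2)=165 g(10,0)=132
t=11: g(11,-11)=1 g(11,-9)=11 g(11,-7)=54 g(11,-5)=154 g(11,-3)=275 g(11,-1)=297 g(11,1)=132
t=12: g(12,-12)=1 g(12,-10)=12 g(12,-8)=65 g(12,-6)=208 g(12,-4)=429 g(12,-2)=572 g(12,0)=429
t=13: g(13,-13)=1 g(13,-11)=13 g(13,-9)=77 g(13,-7)=273 g(13,-5)=637 g(13,-3)=1001 g(13,-1)=1001 g(13,1)=429
Paths never hitting 2: Σ_s g(13,s) = 3432
Paths hitting 2: 2^13 - 3432 = 4760
P = 4760/8192 = 595/1024

Answer: 595/1024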